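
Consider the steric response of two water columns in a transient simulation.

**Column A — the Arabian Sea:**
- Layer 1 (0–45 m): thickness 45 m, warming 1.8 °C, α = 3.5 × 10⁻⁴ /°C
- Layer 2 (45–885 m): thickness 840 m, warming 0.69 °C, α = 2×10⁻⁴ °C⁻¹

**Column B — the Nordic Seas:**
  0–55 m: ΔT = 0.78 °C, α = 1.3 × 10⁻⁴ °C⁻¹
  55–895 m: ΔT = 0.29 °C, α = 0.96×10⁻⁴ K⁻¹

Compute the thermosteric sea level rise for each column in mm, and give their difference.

A 1.8 × 45 × 3.5×10⁻⁴ = 0.02835 m
A Layer 2: 2×10⁻⁴ × 0.69 × 840 = 0.11592 m
A total: 0.14427 m
B 55 × 1.3×10⁻⁴ × 0.78 = 0.005577 m
B 55–895 m: 0.96×10⁻⁴ × 0.29 × 840 = 0.0233856 m
B total: 0.0289626 m
Difference: 0.14427 − 0.0289626 = 0.1153074 m

Δh_A ≈ 144 mm, Δh_B ≈ 29.0 mm; difference ≈ 115 mm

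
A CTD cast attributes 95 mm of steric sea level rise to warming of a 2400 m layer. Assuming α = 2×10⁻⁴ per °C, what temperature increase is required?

0.198 K

ΔT = Δh/(αH) = 0.095 / (2×10⁻⁴ × 2400) ≈ 0.1979 K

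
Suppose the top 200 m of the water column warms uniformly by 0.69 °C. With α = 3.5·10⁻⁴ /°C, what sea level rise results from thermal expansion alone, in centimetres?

Δh = αΔT·H = 3.5×10⁻⁴ × 0.69 × 200 = 0.04830 m

Δh ≈ 4.83 cm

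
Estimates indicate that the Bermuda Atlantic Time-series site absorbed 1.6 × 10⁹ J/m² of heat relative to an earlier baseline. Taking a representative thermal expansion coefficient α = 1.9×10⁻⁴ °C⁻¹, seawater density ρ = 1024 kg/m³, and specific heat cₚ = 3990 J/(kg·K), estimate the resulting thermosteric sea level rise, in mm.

Δh = 74.4 mm

Δh = αQ/(ρcₚ) = 1.9×10⁻⁴ × 1.6×10⁹ / (1024 × 3990) ≈ 0.074405 m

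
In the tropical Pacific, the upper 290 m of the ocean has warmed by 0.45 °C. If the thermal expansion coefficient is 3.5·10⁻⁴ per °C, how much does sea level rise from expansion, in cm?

Δh = αΔT·H = 3.5×10⁻⁴ × 0.45 × 290 = 0.045675 m

Δh ≈ 4.57 cm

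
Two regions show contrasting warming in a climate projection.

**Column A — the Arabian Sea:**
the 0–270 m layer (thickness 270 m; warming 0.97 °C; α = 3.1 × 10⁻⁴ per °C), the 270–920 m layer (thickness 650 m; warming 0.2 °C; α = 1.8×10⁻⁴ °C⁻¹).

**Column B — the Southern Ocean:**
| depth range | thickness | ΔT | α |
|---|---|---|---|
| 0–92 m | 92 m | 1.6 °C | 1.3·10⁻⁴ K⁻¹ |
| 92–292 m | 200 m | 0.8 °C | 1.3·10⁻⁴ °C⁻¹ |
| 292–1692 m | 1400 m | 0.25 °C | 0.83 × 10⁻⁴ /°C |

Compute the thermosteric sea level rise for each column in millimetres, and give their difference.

A 0.97 × 3.1×10⁻⁴ × 270 = 0.081189 m
A Layer 2: 0.2 × 1.8×10⁻⁴ × 650 = 0.02340 m
A total: 0.104589 m
B Layer 1: 1.6 × 1.3×10⁻⁴ × 92 = 0.019136 m
B Layer 2: 1.3×10⁻⁴ × 200 × 0.8 = 0.02080 m
B 292–1692 m: 0.83×10⁻⁴ × 0.25 × 1400 = 0.02905 m
B total: 0.068986 m
Difference: 0.104589 − 0.068986 = 0.035603 m

A: 105 mm; B: 69.0 mm; difference 35.6 mm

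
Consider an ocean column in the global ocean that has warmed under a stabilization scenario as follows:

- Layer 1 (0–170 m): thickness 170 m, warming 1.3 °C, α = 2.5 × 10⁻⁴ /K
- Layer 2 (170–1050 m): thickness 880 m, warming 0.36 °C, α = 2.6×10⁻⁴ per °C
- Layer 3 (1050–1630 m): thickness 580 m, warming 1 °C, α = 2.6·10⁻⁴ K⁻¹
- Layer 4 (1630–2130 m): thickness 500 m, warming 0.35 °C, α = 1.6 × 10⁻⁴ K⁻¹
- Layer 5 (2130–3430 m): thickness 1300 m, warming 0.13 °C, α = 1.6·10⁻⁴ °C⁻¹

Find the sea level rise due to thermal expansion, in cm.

34 cm of thermosteric rise

1.3 × 2.5×10⁻⁴ × 170 = 0.05525 m
880 × 2.6×10⁻⁴ × 0.36 = 0.082368 m
580 × 2.6×10⁻⁴ × 1 = 0.15080 m
0.35 × 500 × 1.6×10⁻⁴ = 0.02800 m
2130–3430 m: 1300 × 0.13 × 1.6×10⁻⁴ = 0.02704 m
Δh = 0.05525 + 0.082368 + 0.15080 + 0.02800 + 0.02704 = 0.343458 m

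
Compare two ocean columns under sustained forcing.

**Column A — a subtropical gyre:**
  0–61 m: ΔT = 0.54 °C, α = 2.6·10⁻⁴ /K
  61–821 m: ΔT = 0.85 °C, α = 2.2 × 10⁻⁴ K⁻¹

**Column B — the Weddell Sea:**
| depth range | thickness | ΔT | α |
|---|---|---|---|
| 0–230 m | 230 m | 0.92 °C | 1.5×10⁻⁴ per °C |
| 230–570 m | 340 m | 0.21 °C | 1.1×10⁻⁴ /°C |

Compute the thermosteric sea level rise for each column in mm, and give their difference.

A Layer 1: 61 × 0.54 × 2.6×10⁻⁴ = 0.0085644 m
A 61–821 m: 0.85 × 2.2×10⁻⁴ × 760 = 0.14212 m
A total: 0.1506844 m
B Layer 1: 0.92 × 230 × 1.5×10⁻⁴ = 0.03174 m
B 230–570 m: 340 × 0.21 × 1.1×10⁻⁴ = 0.007854 m
B total: 0.039594 m
Difference: 0.1506844 − 0.039594 = 0.1110904 m

Δh_A ≈ 150 mm, Δh_B ≈ 40 mm; difference ≈ 110 mm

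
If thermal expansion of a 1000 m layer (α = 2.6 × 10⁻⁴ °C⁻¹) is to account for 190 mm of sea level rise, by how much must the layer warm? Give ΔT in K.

ΔT = Δh/(αH) = 0.19 / (2.6×10⁻⁴ × 1000) ≈ 0.7308 K

0.731 K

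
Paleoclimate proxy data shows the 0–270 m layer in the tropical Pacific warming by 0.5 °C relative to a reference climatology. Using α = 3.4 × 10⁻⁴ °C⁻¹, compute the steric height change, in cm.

Δh = αΔT·H = 3.4×10⁻⁴ × 0.5 × 270 = 0.04590 m

4.6 cm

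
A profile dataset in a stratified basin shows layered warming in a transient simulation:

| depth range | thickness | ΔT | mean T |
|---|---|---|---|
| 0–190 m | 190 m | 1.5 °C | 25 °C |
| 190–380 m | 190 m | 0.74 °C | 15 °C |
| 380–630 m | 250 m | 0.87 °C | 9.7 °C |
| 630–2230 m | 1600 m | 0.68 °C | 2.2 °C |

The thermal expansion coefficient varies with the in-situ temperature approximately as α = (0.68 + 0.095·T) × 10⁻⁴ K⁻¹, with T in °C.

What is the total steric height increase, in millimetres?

Layer 1: α = (0.68 + 0.095×25)×10⁻⁴ = 3.055×10⁻⁴ K⁻¹
Layer 2: α = (0.68 + 0.095×15)×10⁻⁴ = 2.105×10⁻⁴ K⁻¹
Layer 3: α = (0.68 + 0.095×9.7)×10⁻⁴ = 1.6015×10⁻⁴ K⁻¹
Layer 4: α = (0.68 + 0.095×2.2)×10⁻⁴ = 0.889×10⁻⁴ K⁻¹
0–190 m: 190 × 3.055×10⁻⁴ × 1.5 = 0.0870675 m
190–380 m: 0.74 × 190 × 2.105×10⁻⁴ = 0.0295963 m
250 × 1.6015×10⁻⁴ × 0.87 = 0.034832625 m
630–2230 m: 0.889×10⁻⁴ × 0.68 × 1600 = 0.0967232 m
Δh = 0.0870675 + 0.0295963 + 0.034832625 + 0.0967232 = 0.248219625 m

248 mm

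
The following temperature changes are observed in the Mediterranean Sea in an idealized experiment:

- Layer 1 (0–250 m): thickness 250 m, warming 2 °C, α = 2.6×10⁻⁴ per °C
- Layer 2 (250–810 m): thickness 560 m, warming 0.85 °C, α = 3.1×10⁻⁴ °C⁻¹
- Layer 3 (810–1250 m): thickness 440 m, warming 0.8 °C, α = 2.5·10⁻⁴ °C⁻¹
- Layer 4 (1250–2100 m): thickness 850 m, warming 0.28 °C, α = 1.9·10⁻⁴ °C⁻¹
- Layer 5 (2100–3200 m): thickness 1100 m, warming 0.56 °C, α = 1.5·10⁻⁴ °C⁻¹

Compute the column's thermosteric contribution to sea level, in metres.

about 0.503 m

Layer 1: 2 × 2.6×10⁻⁴ × 250 = 0.13000 m
3.1×10⁻⁴ × 560 × 0.85 = 0.14756 m
Layer 3: 440 × 2.5×10⁻⁴ × 0.8 = 0.08800 m
0.28 × 850 × 1.9×10⁻⁴ = 0.04522 m
2100–3200 m: 0.56 × 1100 × 1.5×10⁻⁴ = 0.09240 m
Δh = 0.13000 + 0.14756 + 0.08800 + 0.04522 + 0.09240 = 0.50318 m ≈ 0.503 m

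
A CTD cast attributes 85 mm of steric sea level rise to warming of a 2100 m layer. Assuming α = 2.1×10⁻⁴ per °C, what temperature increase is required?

ΔT = Δh/(αH) = 0.085 / (2.1×10⁻⁴ × 2100) ≈ 0.1927 K

ΔT ≈ 0.193 K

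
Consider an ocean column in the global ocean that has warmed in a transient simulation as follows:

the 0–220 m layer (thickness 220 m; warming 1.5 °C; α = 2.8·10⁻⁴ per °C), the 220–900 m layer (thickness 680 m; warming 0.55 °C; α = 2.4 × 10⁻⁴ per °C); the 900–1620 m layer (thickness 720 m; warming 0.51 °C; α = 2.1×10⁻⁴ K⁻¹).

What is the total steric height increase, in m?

0–220 m: 2.8×10⁻⁴ × 1.5 × 220 = 0.09240 m
0.55 × 680 × 2.4×10⁻⁴ = 0.08976 m
Layer 3: 2.1×10⁻⁴ × 0.51 × 720 = 0.077112 m
Δh = 0.09240 + 0.08976 + 0.077112 = 0.259272 m

0.26 m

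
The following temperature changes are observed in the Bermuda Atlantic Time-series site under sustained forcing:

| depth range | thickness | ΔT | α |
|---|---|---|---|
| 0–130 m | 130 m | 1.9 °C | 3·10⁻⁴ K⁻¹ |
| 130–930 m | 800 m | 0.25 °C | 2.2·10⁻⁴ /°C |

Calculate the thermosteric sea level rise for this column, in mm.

130 × 3×10⁻⁴ × 1.9 = 0.07410 m
130–930 m: 0.25 × 800 × 2.2×10⁻⁴ = 0.04400 m
Δh = 0.07410 + 0.04400 = 0.11810 m ≈ 118 mm

Δh ≈ 118 mm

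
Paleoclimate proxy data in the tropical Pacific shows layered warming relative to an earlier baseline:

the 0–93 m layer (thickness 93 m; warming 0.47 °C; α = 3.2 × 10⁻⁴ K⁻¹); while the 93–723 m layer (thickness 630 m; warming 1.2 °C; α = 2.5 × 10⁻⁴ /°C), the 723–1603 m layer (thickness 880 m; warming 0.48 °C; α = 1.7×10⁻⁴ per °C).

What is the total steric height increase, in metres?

0–93 m: 0.47 × 93 × 3.2×10⁻⁴ = 0.0139872 m
1.2 × 630 × 2.5×10⁻⁴ = 0.18900 m
Layer 3: 0.48 × 880 × 1.7×10⁻⁴ = 0.071808 m
Δh = 0.0139872 + 0.18900 + 0.071808 = 0.2747952 m ≈ 0.275 m

Δh ≈ 0.275 m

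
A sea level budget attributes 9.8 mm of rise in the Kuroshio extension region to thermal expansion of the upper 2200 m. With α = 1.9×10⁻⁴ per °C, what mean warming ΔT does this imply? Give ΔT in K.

ΔT ≈ 0.0234 K

ΔT = Δh/(αH) = 0.0098 / (1.9×10⁻⁴ × 2200) ≈ 0.02344 K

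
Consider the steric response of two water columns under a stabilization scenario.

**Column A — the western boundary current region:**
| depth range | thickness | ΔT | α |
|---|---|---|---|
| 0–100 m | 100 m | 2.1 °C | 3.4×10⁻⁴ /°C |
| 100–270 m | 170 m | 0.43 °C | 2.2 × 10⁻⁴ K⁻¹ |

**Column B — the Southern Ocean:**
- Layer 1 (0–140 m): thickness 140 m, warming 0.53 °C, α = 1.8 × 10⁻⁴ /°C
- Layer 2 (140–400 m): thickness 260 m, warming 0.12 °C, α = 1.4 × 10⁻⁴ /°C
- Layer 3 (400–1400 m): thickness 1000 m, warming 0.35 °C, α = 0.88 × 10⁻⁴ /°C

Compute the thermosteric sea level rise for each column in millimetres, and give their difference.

A Layer 1: 2.1 × 3.4×10⁻⁴ × 100 = 0.07140 m
A 2.2×10⁻⁴ × 170 × 0.43 = 0.016082 m
A total: 0.087482 m
B Layer 1: 0.53 × 140 × 1.8×10⁻⁴ = 0.013356 m
B Layer 2: 0.12 × 260 × 1.4×10⁻⁴ = 0.004368 m
B 1000 × 0.88×10⁻⁴ × 0.35 = 0.03080 m
B total: 0.048524 m
Difference: 0.087482 − 0.048524 = 0.038958 m

A: 87 mm; B: 49 mm; difference 39 mm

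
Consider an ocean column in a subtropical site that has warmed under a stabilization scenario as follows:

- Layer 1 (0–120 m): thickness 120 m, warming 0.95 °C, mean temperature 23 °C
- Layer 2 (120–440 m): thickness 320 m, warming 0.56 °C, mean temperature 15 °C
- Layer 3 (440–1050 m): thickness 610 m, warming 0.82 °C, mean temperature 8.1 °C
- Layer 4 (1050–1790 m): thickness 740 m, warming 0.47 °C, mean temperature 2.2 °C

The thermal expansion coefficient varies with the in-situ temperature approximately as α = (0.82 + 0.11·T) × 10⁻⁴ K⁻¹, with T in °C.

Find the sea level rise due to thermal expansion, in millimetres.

Δh ≈ 200 mm

Layer 1: α = (0.82 + 0.11×23)×10⁻⁴ = 3.35×10⁻⁴ K⁻¹
Layer 2: α = (0.82 + 0.11×15)×10⁻⁴ = 2.47×10⁻⁴ K⁻¹
Layer 3: α = (0.82 + 0.11×8.1)×10⁻⁴ = 1.711×10⁻⁴ K⁻¹
Layer 4: α = (0.82 + 0.11×2.2)×10⁻⁴ = 1.062×10⁻⁴ K⁻¹
Layer 1: 0.95 × 120 × 3.35×10⁻⁴ = 0.03819 m
2.47×10⁻⁴ × 320 × 0.56 = 0.0442624 m
0.82 × 1.711×10⁻⁴ × 610 = 0.08558422 m
1050–1790 m: 1.062×10⁻⁴ × 740 × 0.47 = 0.03693636 m
Δh = 0.03819 + 0.0442624 + 0.08558422 + 0.03693636 = 0.20497298 m ≈ 200 mm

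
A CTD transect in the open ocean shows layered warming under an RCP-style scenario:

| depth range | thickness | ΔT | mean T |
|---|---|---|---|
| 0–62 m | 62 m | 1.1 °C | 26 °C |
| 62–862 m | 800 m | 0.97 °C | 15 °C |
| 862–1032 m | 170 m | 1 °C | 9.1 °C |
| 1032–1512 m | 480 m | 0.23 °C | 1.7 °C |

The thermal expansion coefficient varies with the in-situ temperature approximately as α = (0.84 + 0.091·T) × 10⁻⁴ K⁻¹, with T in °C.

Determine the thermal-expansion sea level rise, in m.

about 0.232 m

Layer 1: α = (0.84 + 0.091×26)×10⁻⁴ = 3.206×10⁻⁴ K⁻¹
Layer 2: α = (0.84 + 0.091×15)×10⁻⁴ = 2.205×10⁻⁴ K⁻¹
Layer 3: α = (0.84 + 0.091×9.1)×10⁻⁴ = 1.6681×10⁻⁴ K⁻¹
Layer 4: α = (0.84 + 0.091×1.7)×10⁻⁴ = 0.9947×10⁻⁴ K⁻¹
3.206×10⁻⁴ × 62 × 1.1 = 0.02186492 m
62–862 m: 0.97 × 2.205×10⁻⁴ × 800 = 0.171108 m
862–1032 m: 1 × 1.6681×10⁻⁴ × 170 = 0.0283577 m
1032–1512 m: 0.9947×10⁻⁴ × 480 × 0.23 = 0.010981488 m
Δh = 0.02186492 + 0.171108 + 0.0283577 + 0.010981488 = 0.232312108 m ≈ 0.232 m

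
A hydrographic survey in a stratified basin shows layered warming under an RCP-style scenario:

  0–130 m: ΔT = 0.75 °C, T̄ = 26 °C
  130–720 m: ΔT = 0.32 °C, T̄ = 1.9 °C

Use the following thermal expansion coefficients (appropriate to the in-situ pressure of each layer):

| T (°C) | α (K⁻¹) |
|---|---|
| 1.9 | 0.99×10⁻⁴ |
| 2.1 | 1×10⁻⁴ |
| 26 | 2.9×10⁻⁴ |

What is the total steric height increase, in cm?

Δh ≈ 4.70 cm

Layer 1 at 26 °C → α = 2.9×10⁻⁴ K⁻¹
Layer 2 at 1.9 °C → α = 0.99×10⁻⁴ K⁻¹
Layer 1: 130 × 2.9×10⁻⁴ × 0.75 = 0.028275 m
Layer 2: 0.99×10⁻⁴ × 0.32 × 590 = 0.0186912 m
Δh = 0.028275 + 0.0186912 = 0.0469662 m ≈ 4.70 cm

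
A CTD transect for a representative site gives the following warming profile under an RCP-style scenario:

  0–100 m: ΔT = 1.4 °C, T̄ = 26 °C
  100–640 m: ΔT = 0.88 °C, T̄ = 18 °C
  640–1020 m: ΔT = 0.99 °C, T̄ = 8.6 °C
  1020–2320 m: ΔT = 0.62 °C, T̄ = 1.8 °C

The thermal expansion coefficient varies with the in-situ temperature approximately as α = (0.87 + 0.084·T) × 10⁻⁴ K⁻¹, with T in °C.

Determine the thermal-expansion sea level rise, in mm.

Layer 1: α = (0.87 + 0.084×26)×10⁻⁴ = 3.054×10⁻⁴ K⁻¹
Layer 2: α = (0.87 + 0.084×18)×10⁻⁴ = 2.382×10⁻⁴ K⁻¹
Layer 3: α = (0.87 + 0.084×8.6)×10⁻⁴ = 1.5924×10⁻⁴ K⁻¹
Layer 4: α = (0.87 + 0.084×1.8)×10⁻⁴ = 1.0212×10⁻⁴ K⁻¹
Layer 1: 1.4 × 3.054×10⁻⁴ × 100 = 0.042756 m
540 × 2.382×10⁻⁴ × 0.88 = 0.11319264 m
1.5924×10⁻⁴ × 380 × 0.99 = 0.059906088 m
Layer 4: 1300 × 0.62 × 1.0212×10⁻⁴ = 0.08230872 m
Δh = 0.042756 + 0.11319264 + 0.059906088 + 0.08230872 = 0.298163448 m ≈ 298 mm

Δh ≈ 298 mm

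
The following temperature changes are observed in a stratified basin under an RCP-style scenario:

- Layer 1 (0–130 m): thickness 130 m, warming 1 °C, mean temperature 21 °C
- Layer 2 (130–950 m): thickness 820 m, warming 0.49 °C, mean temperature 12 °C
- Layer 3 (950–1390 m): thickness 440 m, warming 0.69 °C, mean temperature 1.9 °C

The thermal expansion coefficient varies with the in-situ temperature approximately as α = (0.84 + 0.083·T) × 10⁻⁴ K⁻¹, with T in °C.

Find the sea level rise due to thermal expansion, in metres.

Layer 1: α = (0.84 + 0.083×21)×10⁻⁴ = 2.583×10⁻⁴ K⁻¹
Layer 2: α = (0.84 + 0.083×12)×10⁻⁴ = 1.836×10⁻⁴ K⁻¹
Layer 3: α = (0.84 + 0.083×1.9)×10⁻⁴ = 0.9977×10⁻⁴ K⁻¹
0–130 m: 130 × 2.583×10⁻⁴ × 1 = 0.033579 m
1.836×10⁻⁴ × 0.49 × 820 = 0.07377048 m
0.69 × 440 × 0.9977×10⁻⁴ = 0.030290172 m
Δh = 0.033579 + 0.07377048 + 0.030290172 = 0.137639652 m ≈ 0.138 m

Δh = 0.138 m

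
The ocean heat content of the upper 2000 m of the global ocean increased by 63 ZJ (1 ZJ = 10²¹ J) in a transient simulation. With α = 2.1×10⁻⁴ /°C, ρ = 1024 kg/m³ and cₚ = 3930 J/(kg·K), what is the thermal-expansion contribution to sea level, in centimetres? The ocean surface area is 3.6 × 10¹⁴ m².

Per unit area: Q = 63×10²¹ / (3.6×10¹⁴) = 1.75×10⁸ J/m²
Δh = αQ/(ρcₚ) = 2.1×10⁻⁴ × 1.75×10⁸ / (1024 × 3930) ≈ 0.009132 m

0.91 cm of thermosteric rise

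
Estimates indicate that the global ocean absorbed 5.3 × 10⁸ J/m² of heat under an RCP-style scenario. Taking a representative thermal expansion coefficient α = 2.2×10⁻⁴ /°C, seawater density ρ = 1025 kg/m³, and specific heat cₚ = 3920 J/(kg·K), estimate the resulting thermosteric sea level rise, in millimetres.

29.0 mm

Δh = αQ/(ρcₚ) = 2.2×10⁻⁴ × 5.3×10⁸ / (1025 × 3920) ≈ 0.029019 m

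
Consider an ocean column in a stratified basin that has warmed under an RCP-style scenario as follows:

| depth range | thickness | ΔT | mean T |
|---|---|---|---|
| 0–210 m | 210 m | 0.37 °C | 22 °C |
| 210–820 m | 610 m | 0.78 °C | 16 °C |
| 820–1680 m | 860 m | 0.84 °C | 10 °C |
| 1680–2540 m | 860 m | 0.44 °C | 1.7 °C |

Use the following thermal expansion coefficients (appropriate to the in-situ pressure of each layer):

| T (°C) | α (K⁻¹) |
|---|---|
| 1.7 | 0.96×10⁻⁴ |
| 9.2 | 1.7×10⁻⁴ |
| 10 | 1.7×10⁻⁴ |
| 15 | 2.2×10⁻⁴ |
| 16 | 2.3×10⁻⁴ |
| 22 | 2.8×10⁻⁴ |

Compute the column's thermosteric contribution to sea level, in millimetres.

Layer 1 at 22 °C → α = 2.8×10⁻⁴ K⁻¹
Layer 2 at 16 °C → α = 2.3×10⁻⁴ K⁻¹
Layer 3 at 10 °C → α = 1.7×10⁻⁴ K⁻¹
Layer 4 at 1.7 °C → α = 0.96×10⁻⁴ K⁻¹
210 × 2.8×10⁻⁴ × 0.37 = 0.021756 m
2.3×10⁻⁴ × 610 × 0.78 = 0.109434 m
Layer 3: 1.7×10⁻⁴ × 0.84 × 860 = 0.122808 m
1680–2540 m: 0.44 × 860 × 0.96×10⁻⁴ = 0.0363264 m
Δh = 0.021756 + 0.109434 + 0.122808 + 0.0363264 = 0.2903244 m

290 mm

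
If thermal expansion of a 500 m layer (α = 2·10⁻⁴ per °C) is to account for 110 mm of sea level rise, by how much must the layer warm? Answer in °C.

ΔT = Δh/(αH) = 0.11 / (2×10⁻⁴ × 500) = 1.100 °C

ΔT ≈ 1.1 °C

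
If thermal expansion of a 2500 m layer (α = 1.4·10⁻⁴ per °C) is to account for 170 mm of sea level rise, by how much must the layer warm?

ΔT = Δh/(αH) = 0.17 / (1.4×10⁻⁴ × 2500) ≈ 0.4857 °C

ΔT ≈ 0.486 °C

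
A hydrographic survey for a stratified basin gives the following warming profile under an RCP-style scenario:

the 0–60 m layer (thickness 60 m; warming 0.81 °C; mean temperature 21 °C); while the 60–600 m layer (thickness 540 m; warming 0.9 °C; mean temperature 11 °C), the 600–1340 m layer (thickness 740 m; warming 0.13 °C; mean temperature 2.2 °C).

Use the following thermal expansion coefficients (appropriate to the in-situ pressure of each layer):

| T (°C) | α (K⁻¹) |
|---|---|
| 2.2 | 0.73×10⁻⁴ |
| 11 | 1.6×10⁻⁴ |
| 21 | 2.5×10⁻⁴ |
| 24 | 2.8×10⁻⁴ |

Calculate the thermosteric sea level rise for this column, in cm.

Δh ≈ 9.69 cm

Layer 1 at 21 °C → α = 2.5×10⁻⁴ K⁻¹
Layer 2 at 11 °C → α = 1.6×10⁻⁴ K⁻¹
Layer 3 at 2.2 °C → α = 0.73×10⁻⁴ K⁻¹
Layer 1: 60 × 0.81 × 2.5×10⁻⁴ = 0.01215 m
Layer 2: 1.6×10⁻⁴ × 540 × 0.9 = 0.07776 m
740 × 0.73×10⁻⁴ × 0.13 = 0.0070226 m
Δh = 0.01215 + 0.07776 + 0.0070226 = 0.0969326 m ≈ 9.69 cm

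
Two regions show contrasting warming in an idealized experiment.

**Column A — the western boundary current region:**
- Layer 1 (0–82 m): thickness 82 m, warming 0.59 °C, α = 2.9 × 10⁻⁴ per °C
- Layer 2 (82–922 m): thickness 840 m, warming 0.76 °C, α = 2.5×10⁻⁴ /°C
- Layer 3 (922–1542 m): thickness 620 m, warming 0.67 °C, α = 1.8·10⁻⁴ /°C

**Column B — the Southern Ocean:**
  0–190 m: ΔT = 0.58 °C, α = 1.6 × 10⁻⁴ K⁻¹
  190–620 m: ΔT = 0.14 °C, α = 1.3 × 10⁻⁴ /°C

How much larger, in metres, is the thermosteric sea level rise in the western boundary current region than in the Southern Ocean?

0.223 m

A 82 × 0.59 × 2.9×10⁻⁴ = 0.0140302 m
A 82–922 m: 840 × 0.76 × 2.5×10⁻⁴ = 0.15960 m
A Layer 3: 620 × 0.67 × 1.8×10⁻⁴ = 0.074772 m
A total: 0.2484022 m
B Layer 1: 0.58 × 190 × 1.6×10⁻⁴ = 0.017632 m
B Layer 2: 0.14 × 430 × 1.3×10⁻⁴ = 0.007826 m
B total: 0.025458 m
Difference: 0.2484022 − 0.025458 = 0.2229442 m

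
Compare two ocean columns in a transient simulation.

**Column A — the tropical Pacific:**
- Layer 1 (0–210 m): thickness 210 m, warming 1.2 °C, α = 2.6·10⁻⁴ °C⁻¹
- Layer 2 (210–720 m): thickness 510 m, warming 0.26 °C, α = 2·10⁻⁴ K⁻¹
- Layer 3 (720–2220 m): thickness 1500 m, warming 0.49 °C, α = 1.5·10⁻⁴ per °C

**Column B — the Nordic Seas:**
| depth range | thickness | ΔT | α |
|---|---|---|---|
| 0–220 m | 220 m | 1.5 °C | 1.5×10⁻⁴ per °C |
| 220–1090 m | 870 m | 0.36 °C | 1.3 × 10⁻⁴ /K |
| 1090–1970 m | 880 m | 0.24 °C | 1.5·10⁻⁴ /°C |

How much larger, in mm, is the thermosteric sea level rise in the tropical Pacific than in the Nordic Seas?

80.4 mm

A 0–210 m: 210 × 1.2 × 2.6×10⁻⁴ = 0.06552 m
A Layer 2: 0.26 × 2×10⁻⁴ × 510 = 0.02652 m
A 1500 × 1.5×10⁻⁴ × 0.49 = 0.11025 m
A total: 0.20229 m
B Layer 1: 1.5 × 220 × 1.5×10⁻⁴ = 0.04950 m
B Layer 2: 1.3×10⁻⁴ × 0.36 × 870 = 0.040716 m
B 1090–1970 m: 880 × 1.5×10⁻⁴ × 0.24 = 0.03168 m
B total: 0.121896 m
Difference: 0.20229 − 0.121896 = 0.080394 m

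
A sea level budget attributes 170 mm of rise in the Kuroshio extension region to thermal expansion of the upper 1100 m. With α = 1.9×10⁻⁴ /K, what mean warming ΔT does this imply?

ΔT ≈ 0.813 K

ΔT = Δh/(αH) = 0.17 / (1.9×10⁻⁴ × 1100) ≈ 0.8134 K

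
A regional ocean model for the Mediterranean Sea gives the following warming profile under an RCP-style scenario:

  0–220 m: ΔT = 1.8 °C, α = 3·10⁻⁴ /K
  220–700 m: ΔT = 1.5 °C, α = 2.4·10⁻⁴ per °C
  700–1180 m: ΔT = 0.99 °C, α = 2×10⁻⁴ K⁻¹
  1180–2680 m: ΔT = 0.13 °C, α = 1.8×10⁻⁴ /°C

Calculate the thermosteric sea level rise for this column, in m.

0.422 m of thermosteric rise

1.8 × 220 × 3×10⁻⁴ = 0.11880 m
220–700 m: 2.4×10⁻⁴ × 480 × 1.5 = 0.17280 m
0.99 × 480 × 2×10⁻⁴ = 0.09504 m
1180–2680 m: 0.13 × 1.8×10⁻⁴ × 1500 = 0.03510 m
Δh = 0.11880 + 0.17280 + 0.09504 + 0.03510 = 0.42174 m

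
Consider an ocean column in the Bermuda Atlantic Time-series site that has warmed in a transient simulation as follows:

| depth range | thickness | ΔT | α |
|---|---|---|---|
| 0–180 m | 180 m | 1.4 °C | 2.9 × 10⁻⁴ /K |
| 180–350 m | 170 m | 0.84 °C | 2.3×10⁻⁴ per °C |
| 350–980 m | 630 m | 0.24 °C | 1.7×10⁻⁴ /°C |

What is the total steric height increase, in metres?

Layer 1: 1.4 × 180 × 2.9×10⁻⁴ = 0.07308 m
180–350 m: 170 × 0.84 × 2.3×10⁻⁴ = 0.032844 m
350–980 m: 1.7×10⁻⁴ × 0.24 × 630 = 0.025704 m
Δh = 0.07308 + 0.032844 + 0.025704 = 0.131628 m ≈ 0.132 m

Δh ≈ 0.132 m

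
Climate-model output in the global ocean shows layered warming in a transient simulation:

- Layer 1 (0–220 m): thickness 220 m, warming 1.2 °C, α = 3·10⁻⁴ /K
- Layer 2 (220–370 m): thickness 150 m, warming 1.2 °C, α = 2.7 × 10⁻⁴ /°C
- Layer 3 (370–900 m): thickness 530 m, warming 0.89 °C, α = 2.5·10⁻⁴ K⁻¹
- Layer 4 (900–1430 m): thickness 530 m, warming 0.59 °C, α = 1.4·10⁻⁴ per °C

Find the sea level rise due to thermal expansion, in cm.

29.0 cm

Layer 1: 3×10⁻⁴ × 220 × 1.2 = 0.07920 m
Layer 2: 2.7×10⁻⁴ × 1.2 × 150 = 0.04860 m
0.89 × 2.5×10⁻⁴ × 530 = 0.117925 m
Layer 4: 530 × 0.59 × 1.4×10⁻⁴ = 0.043778 m
Δh = 0.07920 + 0.04860 + 0.117925 + 0.043778 = 0.289503 m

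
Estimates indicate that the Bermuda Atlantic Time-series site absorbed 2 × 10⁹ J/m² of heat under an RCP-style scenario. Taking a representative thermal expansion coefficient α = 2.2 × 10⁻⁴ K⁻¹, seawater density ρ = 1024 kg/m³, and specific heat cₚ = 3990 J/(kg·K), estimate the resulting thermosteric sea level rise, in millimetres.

Δh ≈ 108 mm

Δh = αQ/(ρcₚ) = 2.2×10⁻⁴ × 2×10⁹ / (1024 × 3990) ≈ 0.10769 m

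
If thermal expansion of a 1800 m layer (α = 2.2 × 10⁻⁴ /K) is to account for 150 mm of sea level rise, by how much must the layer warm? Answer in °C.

ΔT = Δh/(αH) = 0.15 / (2.2×10⁻⁴ × 1800) ≈ 0.3788 °C

0.379 °C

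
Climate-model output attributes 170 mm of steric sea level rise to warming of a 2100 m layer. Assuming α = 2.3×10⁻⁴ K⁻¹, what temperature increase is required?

ΔT = Δh/(αH) = 0.17 / (2.3×10⁻⁴ × 2100) ≈ 0.3520 °C

about 0.35 °C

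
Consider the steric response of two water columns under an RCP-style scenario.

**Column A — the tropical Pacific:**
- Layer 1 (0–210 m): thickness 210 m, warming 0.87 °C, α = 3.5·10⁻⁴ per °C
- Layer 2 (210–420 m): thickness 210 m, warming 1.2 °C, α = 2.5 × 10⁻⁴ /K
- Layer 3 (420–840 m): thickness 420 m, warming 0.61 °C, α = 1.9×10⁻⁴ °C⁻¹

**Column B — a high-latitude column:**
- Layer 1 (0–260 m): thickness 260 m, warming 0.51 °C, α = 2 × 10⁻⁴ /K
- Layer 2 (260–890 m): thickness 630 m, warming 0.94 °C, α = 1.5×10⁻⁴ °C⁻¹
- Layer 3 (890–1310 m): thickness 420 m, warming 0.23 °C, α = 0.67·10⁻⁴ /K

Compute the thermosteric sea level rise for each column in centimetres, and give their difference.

A 0–210 m: 210 × 0.87 × 3.5×10⁻⁴ = 0.063945 m
A 210–420 m: 2.5×10⁻⁴ × 1.2 × 210 = 0.06300 m
A 420 × 0.61 × 1.9×10⁻⁴ = 0.048678 m
A total: 0.175623 m
B 0–260 m: 260 × 0.51 × 2×10⁻⁴ = 0.02652 m
B 630 × 1.5×10⁻⁴ × 0.94 = 0.08883 m
B 0.67×10⁻⁴ × 420 × 0.23 = 0.0064722 m
B total: 0.1218222 m
Difference: 0.175623 − 0.1218222 = 0.0538008 m

A: 17.6 cm; B: 12.2 cm; difference 5.38 cm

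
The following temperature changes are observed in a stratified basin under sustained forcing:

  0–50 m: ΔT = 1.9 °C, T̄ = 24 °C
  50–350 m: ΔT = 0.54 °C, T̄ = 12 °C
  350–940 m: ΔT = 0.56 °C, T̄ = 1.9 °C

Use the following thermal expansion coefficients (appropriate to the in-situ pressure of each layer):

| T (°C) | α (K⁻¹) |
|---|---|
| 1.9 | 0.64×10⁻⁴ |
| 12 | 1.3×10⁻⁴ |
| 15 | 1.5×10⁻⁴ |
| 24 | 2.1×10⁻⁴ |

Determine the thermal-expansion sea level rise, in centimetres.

Δh = 6.22 cm

Layer 1 at 24 °C → α = 2.1×10⁻⁴ K⁻¹
Layer 2 at 12 °C → α = 1.3×10⁻⁴ K⁻¹
Layer 3 at 1.9 °C → α = 0.64×10⁻⁴ K⁻¹
0–50 m: 1.9 × 50 × 2.1×10⁻⁴ = 0.01995 m
Layer 2: 1.3×10⁻⁴ × 300 × 0.54 = 0.02106 m
350–940 m: 590 × 0.64×10⁻⁴ × 0.56 = 0.0211456 m
Δh = 0.01995 + 0.02106 + 0.0211456 = 0.0621556 m ≈ 6.22 cm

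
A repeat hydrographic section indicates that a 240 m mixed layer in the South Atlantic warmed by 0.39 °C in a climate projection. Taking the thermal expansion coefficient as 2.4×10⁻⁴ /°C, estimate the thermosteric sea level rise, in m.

Δh = αΔT·H = 2.4×10⁻⁴ × 0.39 × 240 = 0.022464 m

Δh = 0.0225 m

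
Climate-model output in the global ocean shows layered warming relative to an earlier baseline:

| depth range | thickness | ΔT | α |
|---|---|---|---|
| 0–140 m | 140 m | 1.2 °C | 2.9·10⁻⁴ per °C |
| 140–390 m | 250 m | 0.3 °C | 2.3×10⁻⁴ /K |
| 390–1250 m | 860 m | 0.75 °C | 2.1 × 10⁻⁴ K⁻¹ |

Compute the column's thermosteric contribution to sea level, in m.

0.201 m

2.9×10⁻⁴ × 1.2 × 140 = 0.04872 m
140–390 m: 2.3×10⁻⁴ × 0.3 × 250 = 0.01725 m
Layer 3: 860 × 0.75 × 2.1×10⁻⁴ = 0.13545 m
Δh = 0.04872 + 0.01725 + 0.13545 = 0.20142 m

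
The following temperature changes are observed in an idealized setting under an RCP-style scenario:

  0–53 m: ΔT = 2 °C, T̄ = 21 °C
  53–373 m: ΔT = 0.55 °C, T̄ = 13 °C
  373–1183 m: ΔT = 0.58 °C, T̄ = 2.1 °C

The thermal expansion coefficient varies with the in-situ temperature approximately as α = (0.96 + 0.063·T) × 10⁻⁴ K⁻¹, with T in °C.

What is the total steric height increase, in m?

Layer 1: α = (0.96 + 0.063×21)×10⁻⁴ = 2.283×10⁻⁴ K⁻¹
Layer 2: α = (0.96 + 0.063×13)×10⁻⁴ = 1.779×10⁻⁴ K⁻¹
Layer 3: α = (0.96 + 0.063×2.1)×10⁻⁴ = 1.0923×10⁻⁴ K⁻¹
Layer 1: 53 × 2.283×10⁻⁴ × 2 = 0.0241998 m
53–373 m: 0.55 × 1.779×10⁻⁴ × 320 = 0.0313104 m
Layer 3: 0.58 × 1.0923×10⁻⁴ × 810 = 0.051316254 m
Δh = 0.0241998 + 0.0313104 + 0.051316254 = 0.106826454 m ≈ 0.107 m

about 0.107 m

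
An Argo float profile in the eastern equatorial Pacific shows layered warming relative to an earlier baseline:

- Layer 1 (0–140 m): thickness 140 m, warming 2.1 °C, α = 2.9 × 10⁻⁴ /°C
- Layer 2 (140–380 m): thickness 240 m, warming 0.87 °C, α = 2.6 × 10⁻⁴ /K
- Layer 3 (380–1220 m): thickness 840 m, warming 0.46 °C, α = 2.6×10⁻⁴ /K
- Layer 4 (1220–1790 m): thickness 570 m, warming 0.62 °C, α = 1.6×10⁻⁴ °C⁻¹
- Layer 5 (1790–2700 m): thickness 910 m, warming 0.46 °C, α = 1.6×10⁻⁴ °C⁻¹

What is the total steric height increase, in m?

about 0.364 m

2.9×10⁻⁴ × 140 × 2.1 = 0.08526 m
2.6×10⁻⁴ × 240 × 0.87 = 0.054288 m
2.6×10⁻⁴ × 840 × 0.46 = 0.100464 m
1220–1790 m: 0.62 × 570 × 1.6×10⁻⁴ = 0.056544 m
Layer 5: 1.6×10⁻⁴ × 910 × 0.46 = 0.066976 m
Δh = 0.08526 + 0.054288 + 0.100464 + 0.056544 + 0.066976 = 0.363532 m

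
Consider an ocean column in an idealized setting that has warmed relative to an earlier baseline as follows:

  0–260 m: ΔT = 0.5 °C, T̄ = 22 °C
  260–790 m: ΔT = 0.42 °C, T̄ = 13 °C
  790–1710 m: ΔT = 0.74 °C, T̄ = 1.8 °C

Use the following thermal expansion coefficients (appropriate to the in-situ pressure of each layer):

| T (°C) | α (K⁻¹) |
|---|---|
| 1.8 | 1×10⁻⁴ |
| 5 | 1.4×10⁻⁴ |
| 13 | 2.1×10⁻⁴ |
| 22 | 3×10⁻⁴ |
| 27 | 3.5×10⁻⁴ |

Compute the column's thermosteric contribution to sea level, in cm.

Layer 1 at 22 °C → α = 3×10⁻⁴ K⁻¹
Layer 2 at 13 °C → α = 2.1×10⁻⁴ K⁻¹
Layer 3 at 1.8 °C → α = 1×10⁻⁴ K⁻¹
3×10⁻⁴ × 260 × 0.5 = 0.03900 m
Layer 2: 530 × 2.1×10⁻⁴ × 0.42 = 0.046746 m
Layer 3: 0.74 × 920 × 1×10⁻⁴ = 0.06808 m
Δh = 0.03900 + 0.046746 + 0.06808 = 0.153826 m

Δh = 15.4 cm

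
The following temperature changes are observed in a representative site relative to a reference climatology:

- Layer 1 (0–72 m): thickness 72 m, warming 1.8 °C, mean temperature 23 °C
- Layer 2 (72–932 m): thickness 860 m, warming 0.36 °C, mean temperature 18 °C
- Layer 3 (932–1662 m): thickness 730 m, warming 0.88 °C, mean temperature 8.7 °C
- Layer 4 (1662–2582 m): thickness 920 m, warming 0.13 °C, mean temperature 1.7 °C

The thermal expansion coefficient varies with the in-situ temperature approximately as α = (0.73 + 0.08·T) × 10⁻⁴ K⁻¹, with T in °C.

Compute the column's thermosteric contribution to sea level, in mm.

Layer 1: α = (0.73 + 0.08×23)×10⁻⁴ = 2.57×10⁻⁴ K⁻¹
Layer 2: α = (0.73 + 0.08×18)×10⁻⁴ = 2.17×10⁻⁴ K⁻¹
Layer 3: α = (0.73 + 0.08×8.7)×10⁻⁴ = 1.426×10⁻⁴ K⁻¹
Layer 4: α = (0.73 + 0.08×1.7)×10⁻⁴ = 0.866×10⁻⁴ K⁻¹
0–72 m: 72 × 2.57×10⁻⁴ × 1.8 = 0.0333072 m
Layer 2: 0.36 × 860 × 2.17×10⁻⁴ = 0.0671832 m
Layer 3: 1.426×10⁻⁴ × 730 × 0.88 = 0.09160624 m
0.13 × 0.866×10⁻⁴ × 920 = 0.01035736 m
Δh = 0.0333072 + 0.0671832 + 0.09160624 + 0.01035736 = 0.202454 m ≈ 200 mm

Δh ≈ 200 mm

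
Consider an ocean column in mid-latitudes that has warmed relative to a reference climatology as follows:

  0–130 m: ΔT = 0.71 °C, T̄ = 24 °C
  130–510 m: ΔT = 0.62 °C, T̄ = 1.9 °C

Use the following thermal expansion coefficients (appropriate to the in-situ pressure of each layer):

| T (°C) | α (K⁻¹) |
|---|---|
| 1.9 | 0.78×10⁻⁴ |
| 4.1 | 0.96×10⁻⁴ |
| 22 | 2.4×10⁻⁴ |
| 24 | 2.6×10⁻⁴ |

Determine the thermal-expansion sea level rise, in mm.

Layer 1 at 24 °C → α = 2.6×10⁻⁴ K⁻¹
Layer 2 at 1.9 °C → α = 0.78×10⁻⁴ K⁻¹
0–130 m: 0.71 × 130 × 2.6×10⁻⁴ = 0.023998 m
0.62 × 380 × 0.78×10⁻⁴ = 0.0183768 m
Δh = 0.023998 + 0.0183768 = 0.0423748 m ≈ 42.4 mm

Δh = 42.4 mm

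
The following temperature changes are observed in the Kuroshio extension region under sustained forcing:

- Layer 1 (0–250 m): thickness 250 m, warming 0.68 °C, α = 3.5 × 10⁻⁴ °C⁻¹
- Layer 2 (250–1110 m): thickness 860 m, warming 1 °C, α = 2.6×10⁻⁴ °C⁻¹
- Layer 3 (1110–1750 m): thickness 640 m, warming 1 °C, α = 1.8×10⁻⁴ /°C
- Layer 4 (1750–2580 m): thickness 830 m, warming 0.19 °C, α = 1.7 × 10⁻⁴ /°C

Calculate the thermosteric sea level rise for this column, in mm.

425 mm of thermosteric rise

Layer 1: 0.68 × 250 × 3.5×10⁻⁴ = 0.05950 m
250–1110 m: 2.6×10⁻⁴ × 860 × 1 = 0.22360 m
1 × 1.8×10⁻⁴ × 640 = 0.11520 m
Layer 4: 1.7×10⁻⁴ × 830 × 0.19 = 0.026809 m
Δh = 0.05950 + 0.22360 + 0.11520 + 0.026809 = 0.425109 m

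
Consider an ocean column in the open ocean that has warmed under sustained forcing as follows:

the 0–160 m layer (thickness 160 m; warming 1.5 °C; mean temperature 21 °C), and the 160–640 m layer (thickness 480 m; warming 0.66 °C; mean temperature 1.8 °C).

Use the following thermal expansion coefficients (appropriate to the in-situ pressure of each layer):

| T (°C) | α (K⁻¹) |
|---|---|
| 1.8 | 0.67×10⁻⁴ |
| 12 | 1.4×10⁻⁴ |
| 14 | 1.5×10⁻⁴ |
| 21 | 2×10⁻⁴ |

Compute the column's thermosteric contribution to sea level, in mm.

69.2 mm

Layer 1 at 21 °C → α = 2×10⁻⁴ K⁻¹
Layer 2 at 1.8 °C → α = 0.67×10⁻⁴ K⁻¹
0–160 m: 160 × 1.5 × 2×10⁻⁴ = 0.04800 m
0.67×10⁻⁴ × 0.66 × 480 = 0.0212256 m
Δh = 0.04800 + 0.0212256 = 0.0692256 m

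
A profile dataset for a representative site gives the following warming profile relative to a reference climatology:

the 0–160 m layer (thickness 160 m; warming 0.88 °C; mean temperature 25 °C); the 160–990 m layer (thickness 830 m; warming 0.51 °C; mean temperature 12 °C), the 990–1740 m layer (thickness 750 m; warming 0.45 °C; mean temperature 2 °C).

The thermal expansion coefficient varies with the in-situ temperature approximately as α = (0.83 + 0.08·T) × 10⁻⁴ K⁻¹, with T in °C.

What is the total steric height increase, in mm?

Layer 1: α = (0.83 + 0.08×25)×10⁻⁴ = 2.83×10⁻⁴ K⁻¹
Layer 2: α = (0.83 + 0.08×12)×10⁻⁴ = 1.79×10⁻⁴ K⁻¹
Layer 3: α = (0.83 + 0.08×2)×10⁻⁴ = 0.99×10⁻⁴ K⁻¹
0–160 m: 160 × 2.83×10⁻⁴ × 0.88 = 0.0398464 m
Layer 2: 830 × 1.79×10⁻⁴ × 0.51 = 0.0757707 m
0.45 × 750 × 0.99×10⁻⁴ = 0.0334125 m
Δh = 0.0398464 + 0.0757707 + 0.0334125 = 0.1490296 m

about 150 mm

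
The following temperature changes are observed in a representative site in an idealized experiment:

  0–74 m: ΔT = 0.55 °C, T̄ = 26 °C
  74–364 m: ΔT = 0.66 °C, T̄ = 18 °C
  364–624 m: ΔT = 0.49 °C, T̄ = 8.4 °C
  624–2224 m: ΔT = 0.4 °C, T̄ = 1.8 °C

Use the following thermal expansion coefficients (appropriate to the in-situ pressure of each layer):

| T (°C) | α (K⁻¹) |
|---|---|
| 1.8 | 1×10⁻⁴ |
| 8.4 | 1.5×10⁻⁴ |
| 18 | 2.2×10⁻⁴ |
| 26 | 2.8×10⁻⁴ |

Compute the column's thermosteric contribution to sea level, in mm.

137 mm of thermosteric rise

Layer 1 at 26 °C → α = 2.8×10⁻⁴ K⁻¹
Layer 2 at 18 °C → α = 2.2×10⁻⁴ K⁻¹
Layer 3 at 8.4 °C → α = 1.5×10⁻⁴ K⁻¹
Layer 4 at 1.8 °C → α = 1×10⁻⁴ K⁻¹
Layer 1: 2.8×10⁻⁴ × 0.55 × 74 = 0.011396 m
Layer 2: 2.2×10⁻⁴ × 0.66 × 290 = 0.042108 m
1.5×10⁻⁴ × 0.49 × 260 = 0.01911 m
624–2224 m: 0.4 × 1×10⁻⁴ × 1600 = 0.06400 m
Δh = 0.011396 + 0.042108 + 0.01911 + 0.06400 = 0.136614 m ≈ 137 mm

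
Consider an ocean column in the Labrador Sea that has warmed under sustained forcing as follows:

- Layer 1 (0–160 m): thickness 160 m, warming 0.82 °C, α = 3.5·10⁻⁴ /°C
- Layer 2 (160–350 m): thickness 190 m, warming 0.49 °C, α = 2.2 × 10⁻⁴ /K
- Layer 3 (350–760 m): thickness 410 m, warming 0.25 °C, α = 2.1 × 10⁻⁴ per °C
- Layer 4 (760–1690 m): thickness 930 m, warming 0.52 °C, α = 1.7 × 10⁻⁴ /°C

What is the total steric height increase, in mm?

0–160 m: 3.5×10⁻⁴ × 0.82 × 160 = 0.04592 m
160–350 m: 190 × 0.49 × 2.2×10⁻⁴ = 0.020482 m
Layer 3: 410 × 2.1×10⁻⁴ × 0.25 = 0.021525 m
1.7×10⁻⁴ × 930 × 0.52 = 0.082212 m
Δh = 0.04592 + 0.020482 + 0.021525 + 0.082212 = 0.170139 m

Δh ≈ 170 mm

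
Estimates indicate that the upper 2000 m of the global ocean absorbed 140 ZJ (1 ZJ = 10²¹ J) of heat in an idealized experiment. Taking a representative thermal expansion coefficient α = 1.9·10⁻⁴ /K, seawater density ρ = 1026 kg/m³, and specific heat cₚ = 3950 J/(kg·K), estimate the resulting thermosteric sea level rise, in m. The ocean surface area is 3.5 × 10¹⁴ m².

Per unit area: Q = 140×10²¹ / (3.5×10¹⁴) = 4×10⁸ J/m²
Δh = αQ/(ρcₚ) = 1.9×10⁻⁴ × 4×10⁸ / (1026 × 3950) ≈ 0.018753 m

0.0188 m of thermosteric rise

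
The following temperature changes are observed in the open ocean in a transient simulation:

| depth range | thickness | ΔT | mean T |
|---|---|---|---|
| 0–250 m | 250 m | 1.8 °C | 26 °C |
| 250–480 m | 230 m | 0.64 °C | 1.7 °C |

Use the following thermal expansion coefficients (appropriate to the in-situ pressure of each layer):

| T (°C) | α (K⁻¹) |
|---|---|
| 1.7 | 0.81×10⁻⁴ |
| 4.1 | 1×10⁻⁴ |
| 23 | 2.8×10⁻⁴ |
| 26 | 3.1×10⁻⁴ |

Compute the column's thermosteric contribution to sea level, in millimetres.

Layer 1 at 26 °C → α = 3.1×10⁻⁴ K⁻¹
Layer 2 at 1.7 °C → α = 0.81×10⁻⁴ K⁻¹
0–250 m: 1.8 × 250 × 3.1×10⁻⁴ = 0.13950 m
0.64 × 230 × 0.81×10⁻⁴ = 0.0119232 m
Δh = 0.13950 + 0.0119232 = 0.1514232 m

Δh ≈ 150 mm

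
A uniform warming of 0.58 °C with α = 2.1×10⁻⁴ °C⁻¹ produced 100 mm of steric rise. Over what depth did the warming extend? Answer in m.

H = Δh/(αΔT) = 0.1 / (2.1×10⁻⁴ × 0.58) ≈ 821.0 m

820 m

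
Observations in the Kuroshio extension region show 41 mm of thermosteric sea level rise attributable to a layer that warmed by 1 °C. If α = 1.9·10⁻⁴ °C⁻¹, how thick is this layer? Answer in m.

H ≈ 220 m

H = Δh/(αΔT) = 0.041 / (1.9×10⁻⁴ × 1) ≈ 215.8 m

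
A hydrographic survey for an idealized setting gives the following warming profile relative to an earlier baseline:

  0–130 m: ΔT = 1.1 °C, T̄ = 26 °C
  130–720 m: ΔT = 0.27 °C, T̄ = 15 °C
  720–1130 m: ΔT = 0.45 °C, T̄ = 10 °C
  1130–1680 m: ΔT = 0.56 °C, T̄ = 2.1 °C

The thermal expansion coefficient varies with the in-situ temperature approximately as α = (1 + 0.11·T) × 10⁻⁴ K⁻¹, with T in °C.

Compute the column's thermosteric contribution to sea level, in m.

Layer 1: α = (1 + 0.11×26)×10⁻⁴ = 3.86×10⁻⁴ K⁻¹
Layer 2: α = (1 + 0.11×15)×10⁻⁴ = 2.65×10⁻⁴ K⁻¹
Layer 3: α = (1 + 0.11×10)×10⁻⁴ = 2.1×10⁻⁴ K⁻¹
Layer 4: α = (1 + 0.11×2.1)×10⁻⁴ = 1.231×10⁻⁴ K⁻¹
Layer 1: 130 × 1.1 × 3.86×10⁻⁴ = 0.055198 m
Layer 2: 0.27 × 2.65×10⁻⁴ × 590 = 0.0422145 m
2.1×10⁻⁴ × 0.45 × 410 = 0.038745 m
1130–1680 m: 550 × 0.56 × 1.231×10⁻⁴ = 0.0379148 m
Δh = 0.055198 + 0.0422145 + 0.038745 + 0.0379148 = 0.1740723 m

Δh ≈ 0.17 m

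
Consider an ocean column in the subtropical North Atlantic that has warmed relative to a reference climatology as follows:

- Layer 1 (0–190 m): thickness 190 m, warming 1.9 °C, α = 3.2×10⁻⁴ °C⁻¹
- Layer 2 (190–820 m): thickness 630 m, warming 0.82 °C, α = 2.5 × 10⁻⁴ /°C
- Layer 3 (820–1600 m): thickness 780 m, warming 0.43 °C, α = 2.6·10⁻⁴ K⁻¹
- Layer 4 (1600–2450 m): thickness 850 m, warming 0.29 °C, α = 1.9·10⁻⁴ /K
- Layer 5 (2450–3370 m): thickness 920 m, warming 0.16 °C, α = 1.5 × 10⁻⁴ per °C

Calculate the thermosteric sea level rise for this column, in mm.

401 mm of thermosteric rise

190 × 3.2×10⁻⁴ × 1.9 = 0.11552 m
2.5×10⁻⁴ × 0.82 × 630 = 0.12915 m
0.43 × 780 × 2.6×10⁻⁴ = 0.087204 m
Layer 4: 850 × 1.9×10⁻⁴ × 0.29 = 0.046835 m
2450–3370 m: 920 × 0.16 × 1.5×10⁻⁴ = 0.02208 m
Δh = 0.11552 + 0.12915 + 0.087204 + 0.046835 + 0.02208 = 0.400789 m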